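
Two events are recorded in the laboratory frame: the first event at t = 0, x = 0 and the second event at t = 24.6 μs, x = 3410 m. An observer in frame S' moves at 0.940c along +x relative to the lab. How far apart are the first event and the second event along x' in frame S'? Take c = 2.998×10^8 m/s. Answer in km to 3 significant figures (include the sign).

γ = 1/√(1 − 0.940²) = 2.9311
Δx' = γ(Δx − vΔt) = 2.9311 × (3410 m − 0.940×(2.998×10^8 m/s)×24.6×10^-6 s)
= 2.9311 × (-3522.6 m) = -10.3 km

Δx' ≈ -10.3 km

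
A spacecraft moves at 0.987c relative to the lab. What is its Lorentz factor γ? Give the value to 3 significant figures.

γ = 1/√(1 − β²) = 1/√(1 − 0.987²) = 1/√(0.025831) = 6.22

γ ≈ 6.22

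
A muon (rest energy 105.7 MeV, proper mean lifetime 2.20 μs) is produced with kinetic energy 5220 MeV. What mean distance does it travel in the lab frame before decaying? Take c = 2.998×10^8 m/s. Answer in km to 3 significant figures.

γ = 1 + K/(m₀c²) = 1 + 5220/105.7 = 50.385
β = √(1 − 1/γ²) = 0.99980
Dilated lifetime: γτ₀ = 50.385 × 2.20 μs = 110.85 μs
d = βc·γτ₀ = 0.99980 × (2.998×10^8 m/s) × 0.00011085 s = 33.2 km

d ≈ 33.2 km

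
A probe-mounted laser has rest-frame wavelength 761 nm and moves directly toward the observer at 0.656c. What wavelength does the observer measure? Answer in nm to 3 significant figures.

λ_obs ≈ 347 nm

Relativistic Doppler: λ_obs = λ_src √((1−β)/(1+β))
= 761 × √(0.34400/1.6560) = 761 × 0.45577 = 347 nm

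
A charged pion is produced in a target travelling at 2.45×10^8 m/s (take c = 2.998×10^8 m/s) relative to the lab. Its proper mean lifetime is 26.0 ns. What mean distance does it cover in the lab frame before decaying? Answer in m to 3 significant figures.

d ≈ 11.1 m

β = v/c = 2.45×10^8 / 2.998×10^8 = 0.81721
γ = 1/√(1 − 0.81721²) = 1.7351
Dilated lifetime: Δt = γτ₀ = 1.7351 × 26.0 ns = 45.112 ns
d = vΔt = 0.81721c × 45.112 ns = 2.4500×10^8 m/s × 4.5112×10^-8 s = 11.1 m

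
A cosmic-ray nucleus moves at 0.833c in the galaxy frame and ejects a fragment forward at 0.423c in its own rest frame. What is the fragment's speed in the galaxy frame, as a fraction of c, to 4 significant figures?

Compose boost 2: (0.423 + 0.833)/(1 + 0.423×0.833) = 1.256/1.35236 = 0.9287

u ≈ 0.9287c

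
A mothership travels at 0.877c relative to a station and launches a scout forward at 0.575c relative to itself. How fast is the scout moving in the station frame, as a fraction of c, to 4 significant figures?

Compose boost 2: (0.575 + 0.877)/(1 + 0.575×0.877) = 1.452/1.50427 = 0.9652

u ≈ 0.9652c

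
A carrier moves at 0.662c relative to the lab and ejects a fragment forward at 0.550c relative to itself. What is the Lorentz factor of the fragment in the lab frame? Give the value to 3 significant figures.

γ ≈ 2.18

u_lab = (0.550 + 0.662)/(1 + 0.550×0.662) = 1.212/1.36410 = 0.888498
γ = 1/√(1 − 0.888498²) = 2.18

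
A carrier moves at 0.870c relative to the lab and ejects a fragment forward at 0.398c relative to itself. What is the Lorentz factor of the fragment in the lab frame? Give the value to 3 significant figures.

γ ≈ 2.98

u_lab = (0.398 + 0.870)/(1 + 0.398×0.870) = 1.268/1.34626 = 0.941869
γ = 1/√(1 − 0.941869²) = 2.98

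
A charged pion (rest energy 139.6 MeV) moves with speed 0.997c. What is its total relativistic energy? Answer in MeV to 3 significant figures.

γ = 1/√(1 − 0.997²) = 12.920
E = γm₀c² = 12.920 × 139.6 MeV = 1800 MeV

E ≈ 1800 MeV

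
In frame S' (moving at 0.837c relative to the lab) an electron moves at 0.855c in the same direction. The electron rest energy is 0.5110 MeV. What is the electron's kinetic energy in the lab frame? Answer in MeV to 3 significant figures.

K ≈ 2.58 MeV

u_lab = (0.855 + 0.837)/(1 + 0.855×0.837) = 0.986224
γ = 1/√(1 − 0.986224²) = 6.0453
K = (γ − 1)m₀c² = (6.0453 − 1) × 0.5110 = 5.0453 × 0.5110 = 2.58 MeV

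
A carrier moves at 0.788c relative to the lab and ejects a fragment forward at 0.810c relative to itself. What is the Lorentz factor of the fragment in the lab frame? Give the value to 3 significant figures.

γ ≈ 4.54

u_lab = (0.810 + 0.788)/(1 + 0.810×0.788) = 1.598/1.63828 = 0.975413
γ = 1/√(1 − 0.975413²) = 4.54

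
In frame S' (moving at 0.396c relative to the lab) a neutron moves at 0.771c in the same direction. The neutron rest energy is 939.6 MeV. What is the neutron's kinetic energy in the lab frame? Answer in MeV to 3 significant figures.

K ≈ 1160 MeV

u_lab = (0.771 + 0.396)/(1 + 0.771×0.396) = 0.894036
γ = 1/√(1 − 0.894036²) = 2.2322
K = (γ − 1)m₀c² = (2.2322 − 1) × 939.6 = 1.2322 × 939.6 = 1160 MeV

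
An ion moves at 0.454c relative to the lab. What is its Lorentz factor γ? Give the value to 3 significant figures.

γ ≈ 1.12

γ = 1/√(1 − β²) = 1/√(1 − 0.454²) = 1/√(0.79388) = 1.12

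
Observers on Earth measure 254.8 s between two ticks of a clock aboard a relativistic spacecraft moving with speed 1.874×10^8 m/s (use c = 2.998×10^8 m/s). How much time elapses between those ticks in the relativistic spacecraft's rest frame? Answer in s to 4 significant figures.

τ₀ ≈ 198.9 s

β = v/c = 1.874×10^8 / 2.998×10^8 = 0.625083
γ = 1/√(1 − 0.625083²) = 1.28113
Proper time: τ₀ = Δt/γ = 254.8/1.28113 = 198.9 s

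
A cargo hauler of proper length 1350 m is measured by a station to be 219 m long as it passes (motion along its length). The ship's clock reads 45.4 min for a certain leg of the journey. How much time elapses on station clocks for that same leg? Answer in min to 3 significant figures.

Δt ≈ 280 min

Length contraction ⇒ γ = L₀/L = 1350/219 = 6.1644
Time dilation: Δt = γτ₀ = 6.1644 × 45.4 min = 280 min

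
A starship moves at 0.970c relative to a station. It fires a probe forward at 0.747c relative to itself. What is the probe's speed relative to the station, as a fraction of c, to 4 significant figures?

Relativistic velocity addition: u = (u' + v)/(1 + u'v/c²)
= (0.747 + 0.970)/(1 + 0.747×0.970) = 1.717/1.72459 = 0.9956

u ≈ 0.9956c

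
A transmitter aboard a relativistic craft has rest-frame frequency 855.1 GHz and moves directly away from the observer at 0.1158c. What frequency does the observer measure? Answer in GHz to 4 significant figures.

Relativistic Doppler: f_obs = f_src √((1−β)/(1+β))
= 855.1 × √(0.884200/1.11580) = 855.1 × 0.890189 = 761.2 GHz

f_obs ≈ 761.2 GHz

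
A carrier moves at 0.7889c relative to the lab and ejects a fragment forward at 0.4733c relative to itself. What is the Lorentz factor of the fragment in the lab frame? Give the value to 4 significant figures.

u_lab = (0.4733 + 0.7889)/(1 + 0.4733×0.7889) = 1.2622/1.373386 = 0.9190422
γ = 1/√(1 − 0.9190422²) = 2.537

γ ≈ 2.537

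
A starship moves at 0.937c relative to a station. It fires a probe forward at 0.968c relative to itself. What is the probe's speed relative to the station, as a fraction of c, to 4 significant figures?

Relativistic velocity addition: u = (u' + v)/(1 + u'v/c²)
= (0.968 + 0.937)/(1 + 0.968×0.937) = 1.905/1.90702 = 0.9989

u ≈ 0.9989c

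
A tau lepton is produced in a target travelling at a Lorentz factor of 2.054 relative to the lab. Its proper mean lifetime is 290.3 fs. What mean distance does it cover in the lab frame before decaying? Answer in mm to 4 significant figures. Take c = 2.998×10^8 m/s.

β = √(1 − 1/γ²) = √(1 − 1/2.054²) = 0.873483
Dilated lifetime: Δt = γτ₀ = 2.054 × 290.3 fs = 596.276 fs
d = vΔt = 0.873483c × 596.276 fs = 2.61870×10^8 m/s × 5.96276×10^-13 s = 0.1561 mm

d ≈ 0.1561 mm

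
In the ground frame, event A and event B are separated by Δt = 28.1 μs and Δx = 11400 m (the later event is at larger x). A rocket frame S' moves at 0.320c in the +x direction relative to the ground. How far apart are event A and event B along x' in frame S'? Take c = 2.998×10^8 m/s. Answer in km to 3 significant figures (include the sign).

γ = 1/√(1 − 0.320²) = 1.0555
Δx' = γ(Δx − vΔt) = 1.0555 × (11400 m − 0.320×(2.998×10^8 m/s)×28.1×10^-6 s)
= 1.0555 × (8704.2 m) = 9.19 km

Δx' ≈ 9.19 km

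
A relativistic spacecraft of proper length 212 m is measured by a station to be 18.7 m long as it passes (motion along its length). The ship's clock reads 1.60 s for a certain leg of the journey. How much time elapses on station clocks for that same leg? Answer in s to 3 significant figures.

Δt ≈ 18.1 s

Length contraction ⇒ γ = L₀/L = 212/18.7 = 11.337
Time dilation: Δt = γτ₀ = 11.337 × 1.60 s = 18.1 s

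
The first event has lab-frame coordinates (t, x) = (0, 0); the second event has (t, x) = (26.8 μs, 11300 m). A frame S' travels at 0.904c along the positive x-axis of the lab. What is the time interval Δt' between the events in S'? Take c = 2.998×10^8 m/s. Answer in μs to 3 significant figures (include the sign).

γ = 1/√(1 − 0.904²) = 2.3390
Δt' = γ(Δt − vΔx/c²) = 2.3390 × (26.8 μs − 0.904×11300 m / (2.998×10^8 m/s))
= 2.3390 × (-7.2734 μs) = -17.0 μs

Δt' ≈ -17.0 μs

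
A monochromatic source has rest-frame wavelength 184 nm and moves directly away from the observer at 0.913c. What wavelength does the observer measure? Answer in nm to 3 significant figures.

Relativistic Doppler: λ_obs = λ_src √((1+β)/(1−β))
= 184 × √(1.9130/0.087000) = 184 × 4.6892 = 863 nm

λ_obs ≈ 863 nm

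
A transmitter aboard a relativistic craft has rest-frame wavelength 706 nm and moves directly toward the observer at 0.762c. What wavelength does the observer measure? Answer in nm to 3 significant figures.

Relativistic Doppler: λ_obs = λ_src √((1−β)/(1+β))
= 706 × √(0.23800/1.7620) = 706 × 0.36752 = 259 nm

λ_obs ≈ 259 nm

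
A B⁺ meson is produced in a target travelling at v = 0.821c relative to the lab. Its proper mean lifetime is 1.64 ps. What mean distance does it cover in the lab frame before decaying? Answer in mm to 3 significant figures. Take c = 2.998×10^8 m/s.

d ≈ 0.707 mm

γ = 1/√(1 − 0.821²) = 1.7515
Dilated lifetime: Δt = γτ₀ = 1.7515 × 1.64 ps = 2.8725 ps
d = vΔt = 0.821c × 2.8725 ps = 2.4614×10^8 m/s × 2.8725×10^-12 s = 0.707 mm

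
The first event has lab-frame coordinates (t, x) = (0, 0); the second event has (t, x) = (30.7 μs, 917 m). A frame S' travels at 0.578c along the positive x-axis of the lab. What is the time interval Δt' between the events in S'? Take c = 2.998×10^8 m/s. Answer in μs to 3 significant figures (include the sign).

Δt' ≈ 35.5 μs

γ = 1/√(1 − 0.578²) = 1.2254
Δt' = γ(Δt − vΔx/c²) = 1.2254 × (30.7 μs − 0.578×917 m / (2.998×10^8 m/s))
= 1.2254 × (28.932 μs) = 35.5 μs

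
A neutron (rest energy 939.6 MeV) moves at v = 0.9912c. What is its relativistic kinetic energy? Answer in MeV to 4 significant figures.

K ≈ 6159 MeV

γ = 1/√(1 − 0.9912²) = 7.55442
K = (γ − 1)m₀c² = (7.55442 − 1) × 939.6 MeV = 6.55442 × 939.6 MeV = 6159 MeV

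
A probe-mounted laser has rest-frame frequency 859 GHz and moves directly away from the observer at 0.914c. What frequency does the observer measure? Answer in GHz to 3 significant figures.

f_obs ≈ 182 GHz

Relativistic Doppler: f_obs = f_src √((1−β)/(1+β))
= 859 × √(0.086000/1.9140) = 859 × 0.21197 = 182 GHz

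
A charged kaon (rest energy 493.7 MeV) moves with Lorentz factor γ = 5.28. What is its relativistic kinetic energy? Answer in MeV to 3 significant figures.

K ≈ 2110 MeV

γ = 5.28 (given)
K = (γ − 1)m₀c² = (5.28 − 1) × 493.7 MeV = 4.2800 × 493.7 MeV = 2110 MeV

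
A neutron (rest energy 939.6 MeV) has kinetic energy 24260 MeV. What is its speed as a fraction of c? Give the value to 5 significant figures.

β ≈ 0.99930

γ = 1 + K/(m₀c²) = 1 + 24260/939.6 = 26.81950
β = √(1 − 1/γ²) = 0.99930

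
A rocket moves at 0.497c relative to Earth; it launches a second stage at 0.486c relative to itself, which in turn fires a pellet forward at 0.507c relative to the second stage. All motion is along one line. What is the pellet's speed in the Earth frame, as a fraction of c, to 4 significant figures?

u ≈ 0.9267c

Compose boost 2: (0.486 + 0.497)/(1 + 0.486×0.497) = 0.9830/1.24154 = 0.791757
Compose boost 3: (0.507 + 0.791757)/(1 + 0.507×0.791757) = 1.29876/1.40142 = 0.9267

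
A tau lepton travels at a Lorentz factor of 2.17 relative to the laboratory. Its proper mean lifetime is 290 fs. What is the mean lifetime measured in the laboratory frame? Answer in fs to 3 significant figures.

γ = 2.17 (given)
Time dilation: Δt = γτ₀ = 2.17 × 290 fs = 629 fs

Δt ≈ 629 fs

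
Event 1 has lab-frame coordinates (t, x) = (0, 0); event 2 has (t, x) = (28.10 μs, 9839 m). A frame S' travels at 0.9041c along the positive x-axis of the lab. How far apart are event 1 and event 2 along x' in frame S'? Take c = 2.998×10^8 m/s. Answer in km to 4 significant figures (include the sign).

Δx' ≈ 5.201 km

γ = 1/√(1 − 0.9041²) = 2.34016
Δx' = γ(Δx − vΔt) = 2.34016 × (9839 m − 0.9041×(2.998×10^8 m/s)×28.10×10^-6 s)
= 2.34016 × (2222.52 m) = 5.201 km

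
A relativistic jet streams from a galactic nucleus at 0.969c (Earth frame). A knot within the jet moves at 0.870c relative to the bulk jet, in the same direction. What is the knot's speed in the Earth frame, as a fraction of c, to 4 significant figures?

Relativistic velocity addition: u = (u' + v)/(1 + u'v/c²)
= (0.870 + 0.969)/(1 + 0.870×0.969) = 1.839/1.84303 = 0.9978

u ≈ 0.9978c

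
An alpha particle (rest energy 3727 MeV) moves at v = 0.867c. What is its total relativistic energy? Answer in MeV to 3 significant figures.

E ≈ 7480 MeV

γ = 1/√(1 − 0.867²) = 2.0068
E = γm₀c² = 2.0068 × 3727 MeV = 7480 MeV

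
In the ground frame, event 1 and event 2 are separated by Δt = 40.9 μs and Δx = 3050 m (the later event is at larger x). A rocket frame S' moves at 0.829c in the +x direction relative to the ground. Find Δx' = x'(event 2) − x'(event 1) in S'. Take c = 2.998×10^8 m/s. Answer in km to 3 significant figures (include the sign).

γ = 1/√(1 − 0.829²) = 1.7881
Δx' = γ(Δx − vΔt) = 1.7881 × (3050 m − 0.829×(2.998×10^8 m/s)×40.9×10^-6 s)
= 1.7881 × (-7115.0 m) = -12.7 km

Δx' ≈ -12.7 km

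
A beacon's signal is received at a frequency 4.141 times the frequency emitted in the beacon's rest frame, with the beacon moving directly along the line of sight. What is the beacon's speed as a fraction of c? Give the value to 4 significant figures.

f_obs/f_src = √((1+β)/(1−β)) = 4.141  ⇒  (1+β)/(1−β) = 17.1479
β = |1 − D²|/(1 + D²) = |1 − 17.1479|/(1 + 17.1479) = 0.8898

β ≈ 0.8898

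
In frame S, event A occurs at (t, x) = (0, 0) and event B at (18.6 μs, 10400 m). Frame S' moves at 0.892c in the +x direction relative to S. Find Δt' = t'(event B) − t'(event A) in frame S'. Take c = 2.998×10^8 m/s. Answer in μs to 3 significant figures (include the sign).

γ = 1/√(1 − 0.892²) = 2.2122
Δt' = γ(Δt − vΔx/c²) = 2.2122 × (18.6 μs − 0.892×10400 m / (2.998×10^8 m/s))
= 2.2122 × (-12.343 μs) = -27.3 μs

Δt' ≈ -27.3 μs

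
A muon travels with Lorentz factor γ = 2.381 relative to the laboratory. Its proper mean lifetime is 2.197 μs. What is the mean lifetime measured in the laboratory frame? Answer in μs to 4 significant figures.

γ = 2.381 (given)
Time dilation: Δt = γτ₀ = 2.381 × 2.197 μs = 5.231 μs

Δt ≈ 5.231 μs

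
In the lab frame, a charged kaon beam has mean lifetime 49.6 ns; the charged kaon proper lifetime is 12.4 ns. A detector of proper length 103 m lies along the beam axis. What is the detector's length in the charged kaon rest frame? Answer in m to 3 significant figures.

L ≈ 25.8 m

Time dilation ⇒ γ = Δt/τ₀ = 49.6/12.4 = 4.0000
Length contraction: L = L₀/γ = 103/4.0000 = 25.8 m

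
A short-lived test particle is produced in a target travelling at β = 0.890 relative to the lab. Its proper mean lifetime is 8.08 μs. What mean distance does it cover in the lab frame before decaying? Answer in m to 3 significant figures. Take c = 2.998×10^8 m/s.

d ≈ 4730 m

γ = 1/√(1 − 0.890²) = 2.1932
Dilated lifetime: Δt = γτ₀ = 2.1932 × 8.08 μs = 17.721 μs
d = vΔt = 0.890c × 17.721 μs = 2.6682×10^8 m/s × 1.7721×10^-5 s = 4730 m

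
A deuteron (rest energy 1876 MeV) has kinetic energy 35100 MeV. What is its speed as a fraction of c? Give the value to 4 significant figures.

γ = 1 + K/(m₀c²) = 1 + 35100/1876 = 19.7100
β = √(1 − 1/γ²) = 0.9987

β ≈ 0.9987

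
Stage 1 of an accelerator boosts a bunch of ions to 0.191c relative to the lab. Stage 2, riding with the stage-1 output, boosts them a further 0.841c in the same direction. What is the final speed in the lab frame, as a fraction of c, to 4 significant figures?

Compose boost 2: (0.841 + 0.191)/(1 + 0.841×0.191) = 1.032/1.16063 = 0.8892

u ≈ 0.8892c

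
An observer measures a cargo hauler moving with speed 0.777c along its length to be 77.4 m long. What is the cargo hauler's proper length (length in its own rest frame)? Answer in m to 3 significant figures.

γ = 1/√(1 − 0.777²) = 1.5886
L₀ = γL = 1.5886 × 77.4 = 123 m

L₀ ≈ 123 m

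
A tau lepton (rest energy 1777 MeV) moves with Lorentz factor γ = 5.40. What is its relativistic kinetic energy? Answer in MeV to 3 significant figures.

γ = 5.40 (given)
K = (γ − 1)m₀c² = (5.40 − 1) × 1777 MeV = 4.4000 × 1777 MeV = 7820 MeV

K ≈ 7820 MeV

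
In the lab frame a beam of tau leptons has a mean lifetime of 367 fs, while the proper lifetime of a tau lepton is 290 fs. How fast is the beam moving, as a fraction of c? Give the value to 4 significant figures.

β ≈ 0.6129

γ = Δt/τ₀ = 367/290 = 1.26552
β = √(1 − 1/γ²) = √(1 − 1/1.26552²) = 0.6129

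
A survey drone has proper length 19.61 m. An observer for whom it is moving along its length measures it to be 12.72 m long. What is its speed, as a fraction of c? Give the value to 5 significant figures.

β ≈ 0.76109

γ = L₀/L = 19.61/12.72 = 1.541667
β = √(1 − 1/γ²) = 0.76109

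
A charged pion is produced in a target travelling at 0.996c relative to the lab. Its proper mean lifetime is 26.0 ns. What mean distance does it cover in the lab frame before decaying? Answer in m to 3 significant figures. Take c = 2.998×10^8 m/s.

γ = 1/√(1 − 0.996²) = 11.192
Dilated lifetime: Δt = γτ₀ = 11.192 × 26.0 ns = 290.98 ns
d = vΔt = 0.996c × 290.98 ns = 2.9860×10^8 m/s × 2.9098×10^-7 s = 86.9 m

d ≈ 86.9 m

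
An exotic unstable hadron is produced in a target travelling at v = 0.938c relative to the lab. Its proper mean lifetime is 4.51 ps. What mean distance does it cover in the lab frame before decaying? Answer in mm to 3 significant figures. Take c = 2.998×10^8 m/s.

γ = 1/√(1 − 0.938²) = 2.8849
Dilated lifetime: Δt = γτ₀ = 2.8849 × 4.51 ps = 13.011 ps
d = vΔt = 0.938c × 13.011 ps = 2.8121×10^8 m/s × 1.3011×10^-11 s = 3.66 mm

d ≈ 3.66 mm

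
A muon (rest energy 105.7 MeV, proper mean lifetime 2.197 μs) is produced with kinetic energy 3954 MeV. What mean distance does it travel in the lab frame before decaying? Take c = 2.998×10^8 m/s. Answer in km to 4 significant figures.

d ≈ 25.29 km

γ = 1 + K/(m₀c²) = 1 + 3954/105.7 = 38.4078
β = √(1 − 1/γ²) = 0.999661
Dilated lifetime: γτ₀ = 38.4078 × 2.197 μs = 84.3818 μs
d = βc·γτ₀ = 0.999661 × (2.998×10^8 m/s) × 8.43818×10^-5 s = 25.29 km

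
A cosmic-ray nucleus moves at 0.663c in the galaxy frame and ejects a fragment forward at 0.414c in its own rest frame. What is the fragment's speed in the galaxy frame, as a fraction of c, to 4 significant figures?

Compose boost 2: (0.414 + 0.663)/(1 + 0.414×0.663) = 1.077/1.27448 = 0.8450

u ≈ 0.8450c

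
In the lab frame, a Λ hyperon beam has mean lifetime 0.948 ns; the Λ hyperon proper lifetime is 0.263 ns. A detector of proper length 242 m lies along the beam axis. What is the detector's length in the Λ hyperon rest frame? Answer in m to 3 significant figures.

L ≈ 67.1 m

Time dilation ⇒ γ = Δt/τ₀ = 0.948/0.263 = 3.6046
Length contraction: L = L₀/γ = 242/3.6046 = 67.1 m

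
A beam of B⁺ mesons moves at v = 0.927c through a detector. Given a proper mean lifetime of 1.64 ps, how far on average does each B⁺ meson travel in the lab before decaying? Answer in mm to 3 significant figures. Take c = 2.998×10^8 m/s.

γ = 1/√(1 − 0.927²) = 2.6662
Dilated lifetime: Δt = γτ₀ = 2.6662 × 1.64 ps = 4.3726 ps
d = vΔt = 0.927c × 4.3726 ps = 2.7791×10^8 m/s × 4.3726×10^-12 s = 1.22 mm

d ≈ 1.22 mm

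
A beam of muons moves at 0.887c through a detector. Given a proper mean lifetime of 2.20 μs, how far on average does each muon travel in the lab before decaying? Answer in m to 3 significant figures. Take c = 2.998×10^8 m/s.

d ≈ 1270 m

γ = 1/√(1 − 0.887²) = 2.1656
Dilated lifetime: Δt = γτ₀ = 2.1656 × 2.20 μs = 4.7643 μs
d = vΔt = 0.887c × 4.7643 μs = 2.6592×10^8 m/s × 4.7643×10^-6 s = 1270 m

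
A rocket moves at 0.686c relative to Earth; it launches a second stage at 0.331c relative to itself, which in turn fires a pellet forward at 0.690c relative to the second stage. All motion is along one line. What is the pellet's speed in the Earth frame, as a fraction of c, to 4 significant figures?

Compose boost 2: (0.331 + 0.686)/(1 + 0.331×0.686) = 1.017/1.22707 = 0.828806
Compose boost 3: (0.690 + 0.828806)/(1 + 0.690×0.828806) = 1.51881/1.57188 = 0.9662

u ≈ 0.9662c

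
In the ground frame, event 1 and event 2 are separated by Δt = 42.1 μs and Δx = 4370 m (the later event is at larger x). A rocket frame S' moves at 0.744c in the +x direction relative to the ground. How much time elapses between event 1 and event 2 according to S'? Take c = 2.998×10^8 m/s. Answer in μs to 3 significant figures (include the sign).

Δt' ≈ 46.8 μs

γ = 1/√(1 − 0.744²) = 1.4966
Δt' = γ(Δt − vΔx/c²) = 1.4966 × (42.1 μs − 0.744×4370 m / (2.998×10^8 m/s))
= 1.4966 × (31.255 μs) = 46.8 μs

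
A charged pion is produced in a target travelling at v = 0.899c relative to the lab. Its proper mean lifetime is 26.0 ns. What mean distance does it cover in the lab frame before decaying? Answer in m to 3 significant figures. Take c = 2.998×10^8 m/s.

d ≈ 16.0 m

γ = 1/√(1 − 0.899²) = 2.2834
Dilated lifetime: Δt = γτ₀ = 2.2834 × 26.0 ns = 59.368 ns
d = vΔt = 0.899c × 59.368 ns = 2.6952×10^8 m/s × 5.9368×10^-8 s = 16.0 m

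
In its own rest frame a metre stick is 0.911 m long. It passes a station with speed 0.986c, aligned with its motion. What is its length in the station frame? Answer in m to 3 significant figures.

L ≈ 0.152 m

γ = 1/√(1 − 0.986²) = 5.9972
Length contraction: L = L₀/γ = 0.911/5.9972 = 0.152 m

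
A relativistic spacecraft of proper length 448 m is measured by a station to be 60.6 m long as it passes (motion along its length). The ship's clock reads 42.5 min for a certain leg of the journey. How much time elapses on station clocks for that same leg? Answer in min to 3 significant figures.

Δt ≈ 314 min

Length contraction ⇒ γ = L₀/L = 448/60.6 = 7.3927
Time dilation: Δt = γτ₀ = 7.3927 × 42.5 min = 314 min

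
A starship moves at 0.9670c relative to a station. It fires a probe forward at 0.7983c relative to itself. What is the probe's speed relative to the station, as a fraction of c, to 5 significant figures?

Relativistic velocity addition: u = (u' + v)/(1 + u'v/c²)
= (0.7983 + 0.9670)/(1 + 0.7983×0.9670) = 1.7653/1.771956 = 0.99624

u ≈ 0.99624c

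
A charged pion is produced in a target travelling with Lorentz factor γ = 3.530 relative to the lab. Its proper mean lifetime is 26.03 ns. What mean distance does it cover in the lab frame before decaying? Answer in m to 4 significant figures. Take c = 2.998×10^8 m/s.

d ≈ 26.42 m

β = √(1 − 1/γ²) = √(1 − 1/3.530²) = 0.959035
Dilated lifetime: Δt = γτ₀ = 3.530 × 26.03 ns = 91.8859 ns
d = vΔt = 0.959035c × 91.8859 ns = 2.87519×10^8 m/s × 9.18859×10^-8 s = 26.42 m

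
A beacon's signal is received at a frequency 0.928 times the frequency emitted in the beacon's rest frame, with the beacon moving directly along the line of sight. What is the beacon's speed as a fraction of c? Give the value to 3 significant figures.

β ≈ 0.0746

f_obs/f_src = √((1−β)/(1+β)) = 0.928  ⇒  (1−β)/(1+β) = 0.86118
β = |1 − D²|/(1 + D²) = |1 − 0.86118|/(1 + 0.86118) = 0.0746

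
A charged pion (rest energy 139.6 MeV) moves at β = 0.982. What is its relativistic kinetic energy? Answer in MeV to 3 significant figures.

K ≈ 599 MeV

γ = 1/√(1 − 0.982²) = 5.2943
K = (γ − 1)m₀c² = (5.2943 − 1) × 139.6 MeV = 4.2943 × 139.6 MeV = 599 MeV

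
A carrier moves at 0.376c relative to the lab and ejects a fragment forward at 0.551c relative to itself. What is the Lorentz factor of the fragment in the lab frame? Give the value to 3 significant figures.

u_lab = (0.551 + 0.376)/(1 + 0.551×0.376) = 0.9270/1.20718 = 0.767908
γ = 1/√(1 − 0.767908²) = 1.56

γ ≈ 1.56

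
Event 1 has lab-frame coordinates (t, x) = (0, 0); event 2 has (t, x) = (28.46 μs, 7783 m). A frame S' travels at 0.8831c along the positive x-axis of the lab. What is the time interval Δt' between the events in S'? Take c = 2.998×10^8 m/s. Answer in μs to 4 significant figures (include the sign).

Δt' ≈ 11.80 μs

γ = 1/√(1 − 0.8831²) = 2.13136
Δt' = γ(Δt − vΔx/c²) = 2.13136 × (28.46 μs − 0.8831×7783 m / (2.998×10^8 m/s))
= 2.13136 × (5.53416 μs) = 11.80 μs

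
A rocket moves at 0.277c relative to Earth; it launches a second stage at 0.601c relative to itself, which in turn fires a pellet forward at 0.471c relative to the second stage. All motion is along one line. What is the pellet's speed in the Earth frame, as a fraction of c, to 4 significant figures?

Compose boost 2: (0.601 + 0.277)/(1 + 0.601×0.277) = 0.8780/1.16648 = 0.752694
Compose boost 3: (0.471 + 0.752694)/(1 + 0.471×0.752694) = 1.22369/1.35452 = 0.9034

u ≈ 0.9034c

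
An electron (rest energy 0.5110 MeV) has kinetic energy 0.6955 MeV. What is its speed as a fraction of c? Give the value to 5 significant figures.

γ = 1 + K/(m₀c²) = 1 + 0.6955/0.5110 = 2.361057
β = √(1 − 1/γ²) = 0.90588

β ≈ 0.90588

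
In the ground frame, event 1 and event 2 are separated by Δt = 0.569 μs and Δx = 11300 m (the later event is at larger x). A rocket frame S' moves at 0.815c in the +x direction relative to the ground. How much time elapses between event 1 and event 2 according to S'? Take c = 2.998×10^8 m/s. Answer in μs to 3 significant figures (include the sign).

Δt' ≈ -52.0 μs

γ = 1/√(1 − 0.815²) = 1.7257
Δt' = γ(Δt − vΔx/c²) = 1.7257 × (0.569 μs − 0.815×11300 m / (2.998×10^8 m/s))
= 1.7257 × (-30.150 μs) = -52.0 μs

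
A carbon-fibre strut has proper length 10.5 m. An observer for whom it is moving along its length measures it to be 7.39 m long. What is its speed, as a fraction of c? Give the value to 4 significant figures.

β ≈ 0.7104

γ = L₀/L = 10.5/7.39 = 1.42084
β = √(1 − 1/γ²) = 0.7104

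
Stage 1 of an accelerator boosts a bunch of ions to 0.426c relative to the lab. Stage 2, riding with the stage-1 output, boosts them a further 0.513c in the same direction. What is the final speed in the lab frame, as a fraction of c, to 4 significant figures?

u ≈ 0.7706c

Compose boost 2: (0.513 + 0.426)/(1 + 0.513×0.426) = 0.9390/1.21854 = 0.7706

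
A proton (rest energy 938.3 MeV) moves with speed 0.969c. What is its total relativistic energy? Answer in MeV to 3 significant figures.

E ≈ 3800 MeV

γ = 1/√(1 − 0.969²) = 4.0476
E = γm₀c² = 4.0476 × 938.3 MeV = 3800 MeV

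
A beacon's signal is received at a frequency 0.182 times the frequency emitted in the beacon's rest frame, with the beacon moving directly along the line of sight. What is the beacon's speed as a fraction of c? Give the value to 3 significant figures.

β ≈ 0.936

f_obs/f_src = √((1−β)/(1+β)) = 0.182  ⇒  (1−β)/(1+β) = 0.033124
β = |1 − D²|/(1 + D²) = |1 − 0.033124|/(1 + 0.033124) = 0.936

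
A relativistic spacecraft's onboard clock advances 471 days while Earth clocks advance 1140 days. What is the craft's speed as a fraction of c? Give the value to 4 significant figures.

β ≈ 0.9107

γ = Δt/τ₀ = 1140/471 = 2.42038
β = √(1 − 1/γ²) = √(1 − 1/2.42038²) = 0.9107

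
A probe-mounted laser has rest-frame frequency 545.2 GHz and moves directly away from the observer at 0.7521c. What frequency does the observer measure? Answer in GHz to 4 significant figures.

f_obs ≈ 205.1 GHz

Relativistic Doppler: f_obs = f_src √((1−β)/(1+β))
= 545.2 × √(0.247900/1.75210) = 545.2 × 0.376148 = 205.1 GHz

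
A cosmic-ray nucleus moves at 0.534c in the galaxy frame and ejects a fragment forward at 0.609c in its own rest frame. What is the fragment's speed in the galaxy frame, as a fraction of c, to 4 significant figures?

Compose boost 2: (0.609 + 0.534)/(1 + 0.609×0.534) = 1.143/1.32521 = 0.8625

u ≈ 0.8625c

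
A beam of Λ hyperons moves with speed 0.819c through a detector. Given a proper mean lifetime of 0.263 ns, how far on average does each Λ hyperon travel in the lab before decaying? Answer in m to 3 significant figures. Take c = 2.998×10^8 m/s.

γ = 1/√(1 − 0.819²) = 1.7428
Dilated lifetime: Δt = γτ₀ = 1.7428 × 0.263 ns = 0.45835 ns
d = vΔt = 0.819c × 0.45835 ns = 2.4554×10^8 m/s × 4.5835×10^-10 s = 0.113 m

d ≈ 0.113 m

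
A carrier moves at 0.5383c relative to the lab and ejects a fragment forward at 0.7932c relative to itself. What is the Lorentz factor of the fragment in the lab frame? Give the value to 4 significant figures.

u_lab = (0.7932 + 0.5383)/(1 + 0.7932×0.5383) = 1.3315/1.426980 = 0.9330897
γ = 1/√(1 − 0.9330897²) = 2.781

γ ≈ 2.781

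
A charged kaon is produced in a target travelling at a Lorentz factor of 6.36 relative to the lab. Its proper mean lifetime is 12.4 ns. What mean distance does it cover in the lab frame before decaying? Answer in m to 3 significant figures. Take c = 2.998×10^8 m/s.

β = √(1 − 1/γ²) = √(1 − 1/6.36²) = 0.98756
Dilated lifetime: Δt = γτ₀ = 6.36 × 12.4 ns = 78.864 ns
d = vΔt = 0.98756c × 78.864 ns = 2.9607×10^8 m/s × 7.8864×10^-8 s = 23.3 m

d ≈ 23.3 m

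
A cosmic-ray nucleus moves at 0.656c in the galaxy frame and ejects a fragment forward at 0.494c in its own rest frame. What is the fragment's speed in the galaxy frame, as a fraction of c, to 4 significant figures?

u ≈ 0.8685c

Compose boost 2: (0.494 + 0.656)/(1 + 0.494×0.656) = 1.150/1.32406 = 0.8685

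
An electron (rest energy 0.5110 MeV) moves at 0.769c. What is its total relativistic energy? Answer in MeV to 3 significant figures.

E ≈ 0.799 MeV

γ = 1/√(1 − 0.769²) = 1.5643
E = γm₀c² = 1.5643 × 0.5110 MeV = 0.799 MeV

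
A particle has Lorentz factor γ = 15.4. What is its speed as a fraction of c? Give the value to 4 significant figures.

β = √(1 − 1/γ²) = √(1 − 1/15.4²) = √(0.995783) = 0.9979

β ≈ 0.9979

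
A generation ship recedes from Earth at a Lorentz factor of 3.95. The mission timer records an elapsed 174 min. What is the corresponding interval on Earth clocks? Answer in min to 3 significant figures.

γ = 3.95 (given)
Time dilation: Δt = γτ₀ = 3.95 × 174 min = 687 min

Δt ≈ 687 min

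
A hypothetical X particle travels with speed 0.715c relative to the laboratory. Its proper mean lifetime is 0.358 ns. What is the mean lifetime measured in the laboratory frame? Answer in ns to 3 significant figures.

Δt ≈ 0.512 ns

γ = 1/√(1 − 0.715²) = 1.4304
Time dilation: Δt = γτ₀ = 1.4304 × 0.358 ns = 0.512 ns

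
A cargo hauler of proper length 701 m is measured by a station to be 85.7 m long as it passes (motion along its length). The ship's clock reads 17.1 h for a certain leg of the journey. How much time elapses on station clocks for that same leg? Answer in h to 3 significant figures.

Δt ≈ 140 h

Length contraction ⇒ γ = L₀/L = 701/85.7 = 8.1797
Time dilation: Δt = γτ₀ = 8.1797 × 17.1 h = 140 h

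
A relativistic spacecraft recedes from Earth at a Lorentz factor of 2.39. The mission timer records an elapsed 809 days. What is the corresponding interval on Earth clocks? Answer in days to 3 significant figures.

Δt ≈ 1930 days

γ = 2.39 (given)
Time dilation: Δt = γτ₀ = 2.39 × 809 days = 1930 days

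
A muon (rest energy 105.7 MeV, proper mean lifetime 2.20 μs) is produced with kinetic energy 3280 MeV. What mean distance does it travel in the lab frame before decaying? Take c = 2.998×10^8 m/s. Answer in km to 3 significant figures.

γ = 1 + K/(m₀c²) = 1 + 3280/105.7 = 32.031
β = √(1 − 1/γ²) = 0.99951
Dilated lifetime: γτ₀ = 32.031 × 2.20 μs = 70.469 μs
d = βc·γτ₀ = 0.99951 × (2.998×10^8 m/s) × 7.0469×10^-5 s = 21.1 km

d ≈ 21.1 km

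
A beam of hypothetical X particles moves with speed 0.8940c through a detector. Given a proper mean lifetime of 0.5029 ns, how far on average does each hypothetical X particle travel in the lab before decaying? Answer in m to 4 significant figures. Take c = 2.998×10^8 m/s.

γ = 1/√(1 − 0.8940²) = 2.23181
Dilated lifetime: Δt = γτ₀ = 2.23181 × 0.5029 ns = 1.12238 ns
d = vΔt = 0.8940c × 1.12238 ns = 2.68021×10^8 m/s × 1.12238×10^-9 s = 0.3008 m

d ≈ 0.3008 m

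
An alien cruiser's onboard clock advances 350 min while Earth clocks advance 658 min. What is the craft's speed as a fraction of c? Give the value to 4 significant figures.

β ≈ 0.8468

γ = Δt/τ₀ = 658/350 = 1.88000
β = √(1 − 1/γ²) = √(1 − 1/1.88000²) = 0.8468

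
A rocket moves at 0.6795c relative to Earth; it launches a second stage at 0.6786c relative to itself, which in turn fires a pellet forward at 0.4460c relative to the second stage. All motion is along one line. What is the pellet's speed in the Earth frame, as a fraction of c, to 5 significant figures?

u ≈ 0.97239c

Compose boost 2: (0.6786 + 0.6795)/(1 + 0.6786×0.6795) = 1.3581/1.461109 = 0.9294996
Compose boost 3: (0.4460 + 0.9294996)/(1 + 0.4460×0.9294996) = 1.375500/1.414557 = 0.97239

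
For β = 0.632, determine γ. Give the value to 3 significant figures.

γ = 1/√(1 − β²) = 1/√(1 − 0.632²) = 1/√(0.60058) = 1.29

γ ≈ 1.29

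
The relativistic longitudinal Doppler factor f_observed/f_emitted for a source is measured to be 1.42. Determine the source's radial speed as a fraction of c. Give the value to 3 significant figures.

β ≈ 0.337

f_obs/f_src = √((1+β)/(1−β)) = 1.42  ⇒  (1+β)/(1−β) = 2.0164
β = |1 − D²|/(1 + D²) = |1 − 2.0164|/(1 + 2.0164) = 0.337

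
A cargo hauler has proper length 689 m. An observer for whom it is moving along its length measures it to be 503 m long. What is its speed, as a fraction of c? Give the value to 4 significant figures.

γ = L₀/L = 689/503 = 1.36978
β = √(1 − 1/γ²) = 0.6834

β ≈ 0.6834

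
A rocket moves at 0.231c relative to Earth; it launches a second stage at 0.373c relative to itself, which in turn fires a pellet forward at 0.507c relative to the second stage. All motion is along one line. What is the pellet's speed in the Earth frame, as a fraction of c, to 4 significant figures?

Compose boost 2: (0.373 + 0.231)/(1 + 0.373×0.231) = 0.6040/1.08616 = 0.556086
Compose boost 3: (0.507 + 0.556086)/(1 + 0.507×0.556086) = 1.06309/1.28194 = 0.8293

u ≈ 0.8293c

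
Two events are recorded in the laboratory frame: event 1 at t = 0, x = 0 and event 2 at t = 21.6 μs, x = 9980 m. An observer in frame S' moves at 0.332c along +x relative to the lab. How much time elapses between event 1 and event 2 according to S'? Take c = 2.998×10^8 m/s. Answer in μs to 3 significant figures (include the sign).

γ = 1/√(1 − 0.332²) = 1.0601
Δt' = γ(Δt − vΔx/c²) = 1.0601 × (21.6 μs − 0.332×9980 m / (2.998×10^8 m/s))
= 1.0601 × (10.548 μs) = 11.2 μs

Δt' ≈ 11.2 μs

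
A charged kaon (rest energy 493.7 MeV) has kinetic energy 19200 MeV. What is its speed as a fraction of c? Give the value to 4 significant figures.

γ = 1 + K/(m₀c²) = 1 + 19200/493.7 = 39.8900
β = √(1 − 1/γ²) = 0.9997

β ≈ 0.9997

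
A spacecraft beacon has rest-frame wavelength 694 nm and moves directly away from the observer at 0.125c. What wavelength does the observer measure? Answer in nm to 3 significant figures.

Relativistic Doppler: λ_obs = λ_src √((1+β)/(1−β))
= 694 × √(1.1250/0.87500) = 694 × 1.1339 = 787 nm

λ_obs ≈ 787 nm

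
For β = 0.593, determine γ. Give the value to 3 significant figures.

γ ≈ 1.24

γ = 1/√(1 − β²) = 1/√(1 − 0.593²) = 1/√(0.64835) = 1.24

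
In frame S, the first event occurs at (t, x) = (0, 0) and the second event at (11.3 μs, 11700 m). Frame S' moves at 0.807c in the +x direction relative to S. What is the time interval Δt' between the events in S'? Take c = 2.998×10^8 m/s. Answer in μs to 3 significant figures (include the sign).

γ = 1/√(1 − 0.807²) = 1.6933
Δt' = γ(Δt − vΔx/c²) = 1.6933 × (11.3 μs − 0.807×11700 m / (2.998×10^8 m/s))
= 1.6933 × (-20.194 μs) = -34.2 μs

Δt' ≈ -34.2 μs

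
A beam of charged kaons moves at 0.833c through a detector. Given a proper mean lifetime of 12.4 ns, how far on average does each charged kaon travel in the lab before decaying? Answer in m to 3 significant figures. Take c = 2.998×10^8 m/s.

d ≈ 5.60 m

γ = 1/√(1 − 0.833²) = 1.8074
Dilated lifetime: Δt = γτ₀ = 1.8074 × 12.4 ns = 22.412 ns
d = vΔt = 0.833c × 22.412 ns = 2.4973×10^8 m/s × 2.2412×10^-8 s = 5.60 m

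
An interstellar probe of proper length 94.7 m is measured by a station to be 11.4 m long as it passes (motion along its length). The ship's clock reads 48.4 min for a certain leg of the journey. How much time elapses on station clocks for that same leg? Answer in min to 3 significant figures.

Δt ≈ 402 min

Length contraction ⇒ γ = L₀/L = 94.7/11.4 = 8.3070
Time dilation: Δt = γτ₀ = 8.3070 × 48.4 min = 402 min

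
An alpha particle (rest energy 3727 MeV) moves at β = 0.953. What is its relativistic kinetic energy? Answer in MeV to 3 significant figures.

γ = 1/√(1 − 0.953²) = 3.3007
K = (γ − 1)m₀c² = (3.3007 − 1) × 3727 MeV = 2.3007 × 3727 MeV = 8570 MeV

K ≈ 8570 MeV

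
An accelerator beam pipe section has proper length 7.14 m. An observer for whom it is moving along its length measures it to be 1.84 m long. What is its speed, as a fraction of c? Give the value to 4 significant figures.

γ = L₀/L = 7.14/1.84 = 3.88043
β = √(1 − 1/γ²) = 0.9662

β ≈ 0.9662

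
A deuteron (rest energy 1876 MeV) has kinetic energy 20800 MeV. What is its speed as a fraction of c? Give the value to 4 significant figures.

β ≈ 0.9966

γ = 1 + K/(m₀c²) = 1 + 20800/1876 = 12.0874
β = √(1 − 1/γ²) = 0.9966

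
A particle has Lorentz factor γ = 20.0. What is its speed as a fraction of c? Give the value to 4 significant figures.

β = √(1 − 1/γ²) = √(1 − 1/20.0²) = √(0.997500) = 0.9987

β ≈ 0.9987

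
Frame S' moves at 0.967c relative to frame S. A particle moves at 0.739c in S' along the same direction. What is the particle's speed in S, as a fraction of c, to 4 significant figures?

u ≈ 0.9950c

Relativistic velocity addition: u = (u' + v)/(1 + u'v/c²)
= (0.739 + 0.967)/(1 + 0.739×0.967) = 1.706/1.71461 = 0.9950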